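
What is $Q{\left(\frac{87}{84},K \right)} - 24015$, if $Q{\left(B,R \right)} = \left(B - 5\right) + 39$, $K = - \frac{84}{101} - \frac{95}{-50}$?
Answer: $- \frac{671439}{28} \approx -23980.0$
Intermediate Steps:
$K = \frac{1079}{1010}$ ($K = \left(-84\right) \frac{1}{101} - - \frac{19}{10} = - \frac{84}{101} + \frac{19}{10} = \frac{1079}{1010} \approx 1.0683$)
$Q{\left(B,R \right)} = 34 + B$ ($Q{\left(B,R \right)} = \left(-5 + B\right) + 39 = 34 + B$)
$Q{\left(\frac{87}{84},K \right)} - 24015 = \left(34 + \frac{87}{84}\right) - 24015 = \left(34 + 87 \cdot \frac{1}{84}\right) - 24015 = \left(34 + \frac{29}{28}\right) - 24015 = \frac{981}{28} - 24015 = - \frac{671439}{28}$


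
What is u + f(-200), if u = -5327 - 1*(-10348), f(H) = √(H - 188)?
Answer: 5021 + 2*I*√97 ≈ 5021.0 + 19.698*I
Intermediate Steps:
f(H) = √(-188 + H)
u = 5021 (u = -5327 + 10348 = 5021)
u + f(-200) = 5021 + √(-188 - 200) = 5021 + √(-388) = 5021 + 2*I*√97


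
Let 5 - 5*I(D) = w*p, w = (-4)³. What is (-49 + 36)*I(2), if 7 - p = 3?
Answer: -3393/5 ≈ -678.60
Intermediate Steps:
p = 4 (p = 7 - 1*3 = 7 - 3 = 4)
w = -64
I(D) = 261/5 (I(D) = 1 - (-64)*4/5 = 1 - ⅕*(-256) = 1 + 256/5 = 261/5)
(-49 + 36)*I(2) = (-49 + 36)*(261/5) = -13*261/5 = -3393/5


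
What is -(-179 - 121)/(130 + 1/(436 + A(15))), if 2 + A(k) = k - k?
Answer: 43400/18807 ≈ 2.3077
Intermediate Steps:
A(k) = -2 (A(k) = -2 + (k - k) = -2 + 0 = -2)
-(-179 - 121)/(130 + 1/(436 + A(15))) = -(-179 - 121)/(130 + 1/(436 - 2)) = -(-300)/(130 + 1/434) = -(-300)/56421/434 = -(-300)*434/56421 = -1*(-43400/18807) = 43400/18807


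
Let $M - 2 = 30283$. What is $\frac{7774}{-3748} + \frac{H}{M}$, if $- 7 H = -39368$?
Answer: $- \frac{107178419}{56754090} \approx -1.8885$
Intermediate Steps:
$M = 30285$ ($M = 2 + 30283 = 30285$)
$H = 5624$ ($H = \left(- \frac{1}{7}\right) \left(-39368\right) = 5624$)
$\frac{7774}{-3748} + \frac{H}{M} = \frac{7774}{-3748} + \frac{5624}{30285} = 7774 \left(- \frac{1}{3748}\right) + 5624 \cdot \frac{1}{30285} = - \frac{3887}{1874} + \frac{5624}{30285} = - \frac{107178419}{56754090}$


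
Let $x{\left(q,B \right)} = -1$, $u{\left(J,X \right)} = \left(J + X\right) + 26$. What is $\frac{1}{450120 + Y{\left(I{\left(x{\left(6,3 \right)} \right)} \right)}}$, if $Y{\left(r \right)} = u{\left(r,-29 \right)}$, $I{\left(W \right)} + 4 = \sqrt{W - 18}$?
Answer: $\frac{450113}{202601712788} - \frac{i \sqrt{19}}{202601712788} \approx 2.2217 \cdot 10^{-6} - 2.1515 \cdot 10^{-11} i$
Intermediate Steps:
$u{\left(J,X \right)} = 26 + J + X$
$I{\left(W \right)} = -4 + \sqrt{-18 + W}$ ($I{\left(W \right)} = -4 + \sqrt{W - 18} = -4 + \sqrt{-18 + W}$)
$Y{\left(r \right)} = -3 + r$ ($Y{\left(r \right)} = 26 + r - 29 = -3 + r$)
$\frac{1}{450120 + Y{\left(I{\left(x{\left(6,3 \right)} \right)} \right)}} = \frac{1}{450120 - \left(7 - \sqrt{-18 - 1}\right)} = \frac{1}{450120 - \left(7 - i \sqrt{19}\right)} = \frac{1}{450113 + i \sqrt{19}}$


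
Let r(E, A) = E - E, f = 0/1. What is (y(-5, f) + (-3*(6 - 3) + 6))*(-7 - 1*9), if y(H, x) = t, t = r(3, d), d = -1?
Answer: 48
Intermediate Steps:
f = 0 (f = 0*1 = 0)
r(E, A) = 0
t = 0
y(H, x) = 0
(y(-5, f) + (-3*(6 - 3) + 6))*(-7 - 1*9) = (0 + (-3*(6 - 3) + 6))*(-7 - 1*9) = (0 + (-3*3 + 6))*(-7 - 9) = (0 + (-9 + 6))*(-16) = (0 - 3)*(-16) = -3*(-16) = 48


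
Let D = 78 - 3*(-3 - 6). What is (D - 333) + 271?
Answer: 43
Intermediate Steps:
D = 105 (D = 78 - 3*(-9) = 78 + 27 = 105)
(D - 333) + 271 = (105 - 333) + 271 = -228 + 271 = 43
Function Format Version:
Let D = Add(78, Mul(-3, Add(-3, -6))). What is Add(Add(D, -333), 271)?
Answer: 43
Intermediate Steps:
D = 105 (D = Add(78, Mul(-3, -9)) = Add(78, 27) = 105)
Add(Add(D, -333), 271) = Add(Add(105, -333), 271) = Add(-228, 271) = 43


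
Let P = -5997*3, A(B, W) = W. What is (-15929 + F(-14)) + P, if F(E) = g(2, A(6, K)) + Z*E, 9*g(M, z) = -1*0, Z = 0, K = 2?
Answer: -33920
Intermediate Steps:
g(M, z) = 0 (g(M, z) = (-1*0)/9 = (⅑)*0 = 0)
F(E) = 0 (F(E) = 0 + 0*E = 0 + 0 = 0)
P = -17991
(-15929 + F(-14)) + P = (-15929 + 0) - 17991 = -15929 - 17991 = -33920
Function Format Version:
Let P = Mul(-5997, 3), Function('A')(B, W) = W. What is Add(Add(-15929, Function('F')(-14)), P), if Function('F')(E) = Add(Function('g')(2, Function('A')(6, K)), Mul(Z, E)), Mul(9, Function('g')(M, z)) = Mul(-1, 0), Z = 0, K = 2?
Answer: -33920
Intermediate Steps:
Function('g')(M, z) = 0 (Function('g')(M, z) = Mul(Rational(1, 9), Mul(-1, 0)) = Mul(Rational(1, 9), 0) = 0)
Function('F')(E) = 0 (Function('F')(E) = Add(0, Mul(0, E)) = Add(0, 0) = 0)
P = -17991
Add(Add(-15929, Function('F')(-14)), P) = Add(Add(-15929, 0), -17991) = Add(-15929, -17991) = -33920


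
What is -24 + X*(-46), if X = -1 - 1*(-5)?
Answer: -208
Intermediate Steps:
X = 4 (X = -1 + 5 = 4)
-24 + X*(-46) = -24 + 4*(-46) = -24 - 184 = -208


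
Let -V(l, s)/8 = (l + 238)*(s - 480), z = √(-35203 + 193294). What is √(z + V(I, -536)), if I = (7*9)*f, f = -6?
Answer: √(-1137920 + √158091) ≈ 1066.5*I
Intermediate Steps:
z = √158091 ≈ 397.61
I = -378 (I = (7*9)*(-6) = 63*(-6) = -378)
V(l, s) = -8*(-480 + s)*(238 + l) (V(l, s) = -8*(l + 238)*(s - 480) = -8*(238 + l)*(-480 + s) = -8*(-480 + s)*(238 + l))
√(z + V(I, -536)) = √(√158091 + (913920 - 1904*(-536) + 3840*(-378) - 8*(-378)*(-536))) = √(√158091 + (913920 + 1020544 - 1451520 - 1620864)) = √(√158091 - 1137920) = √(-1137920 + √158091)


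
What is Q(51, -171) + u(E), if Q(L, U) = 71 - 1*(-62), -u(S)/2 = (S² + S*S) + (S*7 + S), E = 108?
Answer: -48251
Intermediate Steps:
u(S) = -16*S - 4*S² (u(S) = -2*((S² + S*S) + (S*7 + S)) = -2*((S² + S²) + (7*S + S)) = -2*(2*S² + 8*S) = -16*S - 4*S²)
Q(L, U) = 133 (Q(L, U) = 71 + 62 = 133)
Q(51, -171) + u(E) = 133 - 4*108*(4 + 108) = 133 - 4*108*112 = 133 - 48384 = -48251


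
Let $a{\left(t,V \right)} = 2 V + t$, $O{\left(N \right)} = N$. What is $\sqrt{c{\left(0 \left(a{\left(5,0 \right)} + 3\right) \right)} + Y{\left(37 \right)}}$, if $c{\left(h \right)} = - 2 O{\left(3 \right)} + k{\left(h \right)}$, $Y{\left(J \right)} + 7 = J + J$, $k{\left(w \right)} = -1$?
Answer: $2 \sqrt{15} \approx 7.746$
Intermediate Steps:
$a{\left(t,V \right)} = t + 2 V$
$Y{\left(J \right)} = -7 + 2 J$ ($Y{\left(J \right)} = -7 + \left(J + J\right) = -7 + 2 J$)
$c{\left(h \right)} = -7$ ($c{\left(h \right)} = \left(-2\right) 3 - 1 = -6 - 1 = -7$)
$\sqrt{c{\left(0 \left(a{\left(5,0 \right)} + 3\right) \right)} + Y{\left(37 \right)}} = \sqrt{-7 + \left(-7 + 2 \cdot 37\right)} = \sqrt{-7 + \left(-7 + 74\right)} = \sqrt{-7 + 67} = \sqrt{60} = 2 \sqrt{15}$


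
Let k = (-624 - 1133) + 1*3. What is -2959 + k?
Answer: -4713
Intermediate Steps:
k = -1754 (k = -1757 + 3 = -1754)
-2959 + k = -2959 - 1754 = -4713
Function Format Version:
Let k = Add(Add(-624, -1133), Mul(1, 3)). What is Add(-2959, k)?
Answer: -4713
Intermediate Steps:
k = -1754 (k = Add(-1757, 3) = -1754)
Add(-2959, k) = Add(-2959, -1754) = -4713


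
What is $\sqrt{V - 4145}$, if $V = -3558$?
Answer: $i \sqrt{7703} \approx 87.767 i$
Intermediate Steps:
$\sqrt{V - 4145} = \sqrt{-3558 - 4145} = \sqrt{-7703} = i \sqrt{7703}$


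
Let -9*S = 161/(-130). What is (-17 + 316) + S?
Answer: 349991/1170 ≈ 299.14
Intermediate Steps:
S = 161/1170 (S = -161/(9*(-130)) = -161*(-1)/(9*130) = -⅑*(-161/130) = 161/1170 ≈ 0.13761)
(-17 + 316) + S = (-17 + 316) + 161/1170 = 299 + 161/1170 = 349991/1170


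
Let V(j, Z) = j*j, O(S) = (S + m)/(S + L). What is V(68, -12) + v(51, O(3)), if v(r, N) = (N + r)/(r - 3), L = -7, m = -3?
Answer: 74001/16 ≈ 4625.1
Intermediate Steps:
O(S) = (-3 + S)/(-7 + S) (O(S) = (S - 3)/(S - 7) = (-3 + S)/(-7 + S))
V(j, Z) = j²
v(r, N) = (N + r)/(-3 + r)
V(68, -12) + v(51, O(3)) = 68² + ((-3 + 3)/(-7 + 3) + 51)/(-3 + 51) = 4624 + (0/(-4) + 51)/48 = 4624 + (-¼*0 + 51)/48 = 4624 + (0 + 51)/48 = 4624 + (1/48)*51 = 4624 + 17/16 = 74001/16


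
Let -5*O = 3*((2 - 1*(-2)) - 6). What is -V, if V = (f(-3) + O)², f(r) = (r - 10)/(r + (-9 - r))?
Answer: -14161/2025 ≈ -6.9931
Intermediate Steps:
f(r) = 10/9 - r/9 (f(r) = (-10 + r)/(-9) = (-10 + r)*(-⅑) = 10/9 - r/9)
O = 6/5 (O = -3*((2 - 1*(-2)) - 6)/5 = -3*((2 + 2) - 6)/5 = -3*(4 - 6)/5 = -3*(-2)/5 = -⅕*(-6) = 6/5 ≈ 1.2000)
V = 14161/2025 (V = ((10/9 - ⅑*(-3)) + 6/5)² = ((10/9 + ⅓) + 6/5)² = (13/9 + 6/5)² = (119/45)² = 14161/2025 ≈ 6.9931)
-V = -1*14161/2025 = -14161/2025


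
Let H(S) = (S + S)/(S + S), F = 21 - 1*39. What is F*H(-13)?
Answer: -18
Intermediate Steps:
F = -18 (F = 21 - 39 = -18)
H(S) = 1 (H(S) = (2*S)/((2*S)) = (2*S)*(1/(2*S)) = 1)
F*H(-13) = -18*1 = -18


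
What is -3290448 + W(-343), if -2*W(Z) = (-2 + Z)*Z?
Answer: -6699231/2 ≈ -3.3496e+6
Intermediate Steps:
W(Z) = -Z*(-2 + Z)/2 (W(Z) = -(-2 + Z)*Z/2 = -Z*(-2 + Z)/2)
-3290448 + W(-343) = -3290448 + (1/2)*(-343)*(2 - 1*(-343)) = -3290448 + (1/2)*(-343)*(2 + 343) = -3290448 + (1/2)*(-343)*345 = -3290448 - 118335/2 = -6699231/2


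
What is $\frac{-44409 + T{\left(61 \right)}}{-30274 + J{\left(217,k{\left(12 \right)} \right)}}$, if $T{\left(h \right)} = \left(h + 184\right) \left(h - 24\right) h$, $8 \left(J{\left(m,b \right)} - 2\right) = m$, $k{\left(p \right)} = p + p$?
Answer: $- \frac{4068448}{241959} \approx -16.815$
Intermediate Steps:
$k{\left(p \right)} = 2 p$
$J{\left(m,b \right)} = 2 + \frac{m}{8}$
$T{\left(h \right)} = h \left(-24 + h\right) \left(184 + h\right)$ ($T{\left(h \right)} = \left(184 + h\right) \left(-24 + h\right) h = \left(-24 + h\right) \left(184 + h\right) h = h \left(-24 + h\right) \left(184 + h\right)$)
$\frac{-44409 + T{\left(61 \right)}}{-30274 + J{\left(217,k{\left(12 \right)} \right)}} = \frac{-44409 + 61 \left(-4416 + 61^{2} + 160 \cdot 61\right)}{-30274 + \left(2 + \frac{1}{8} \cdot 217\right)} = \frac{-44409 + 61 \left(-4416 + 3721 + 9760\right)}{-30274 + \left(2 + \frac{217}{8}\right)} = \frac{-44409 + 61 \cdot 9065}{-30274 + \frac{233}{8}} = \frac{-44409 + 552965}{- \frac{241959}{8}} = 508556 \left(- \frac{8}{241959}\right) = - \frac{4068448}{241959}$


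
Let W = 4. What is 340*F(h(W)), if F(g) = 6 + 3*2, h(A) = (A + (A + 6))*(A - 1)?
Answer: 4080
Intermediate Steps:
h(A) = (-1 + A)*(6 + 2*A) (h(A) = (A + (6 + A))*(-1 + A) = (6 + 2*A)*(-1 + A) = (-1 + A)*(6 + 2*A))
F(g) = 12 (F(g) = 6 + 6 = 12)
340*F(h(W)) = 340*12 = 4080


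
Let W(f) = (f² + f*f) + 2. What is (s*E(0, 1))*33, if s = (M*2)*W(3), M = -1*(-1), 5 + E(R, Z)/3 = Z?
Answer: -15840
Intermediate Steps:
E(R, Z) = -15 + 3*Z
M = 1
W(f) = 2 + 2*f² (W(f) = (f² + f²) + 2 = 2*f² + 2 = 2 + 2*f²)
s = 40 (s = (1*2)*(2 + 2*3²) = 2*(2 + 2*9) = 2*(2 + 18) = 2*20 = 40)
(s*E(0, 1))*33 = (40*(-15 + 3*1))*33 = (40*(-15 + 3))*33 = (40*(-12))*33 = -480*33 = -15840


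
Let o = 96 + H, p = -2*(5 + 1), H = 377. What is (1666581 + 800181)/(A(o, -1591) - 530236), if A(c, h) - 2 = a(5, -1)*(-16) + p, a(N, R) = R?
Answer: -1233381/265115 ≈ -4.6523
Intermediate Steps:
p = -12 (p = -2*6 = -12)
o = 473 (o = 96 + 377 = 473)
A(c, h) = 6 (A(c, h) = 2 + (-1*(-16) - 12) = 2 + (16 - 12) = 2 + 4 = 6)
(1666581 + 800181)/(A(o, -1591) - 530236) = (1666581 + 800181)/(6 - 530236) = 2466762/(-530230) = 2466762*(-1/530230) = -1233381/265115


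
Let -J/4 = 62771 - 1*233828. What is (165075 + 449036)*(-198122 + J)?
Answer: 298523041766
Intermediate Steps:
J = 684228 (J = -4*(62771 - 1*233828) = -4*(62771 - 233828) = -4*(-171057) = 684228)
(165075 + 449036)*(-198122 + J) = (165075 + 449036)*(-198122 + 684228) = 614111*486106 = 298523041766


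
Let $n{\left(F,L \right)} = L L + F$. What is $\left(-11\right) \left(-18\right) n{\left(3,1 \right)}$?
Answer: $792$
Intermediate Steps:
$n{\left(F,L \right)} = F + L^{2}$ ($n{\left(F,L \right)} = L^{2} + F = F + L^{2}$)
$\left(-11\right) \left(-18\right) n{\left(3,1 \right)} = \left(-11\right) \left(-18\right) \left(3 + 1^{2}\right) = 198 \left(3 + 1\right) = 198 \cdot 4 = 792$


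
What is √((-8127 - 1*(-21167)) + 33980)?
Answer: 2*√11755 ≈ 216.84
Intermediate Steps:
√((-8127 - 1*(-21167)) + 33980) = √((-8127 + 21167) + 33980) = √(13040 + 33980) = √47020 = 2*√11755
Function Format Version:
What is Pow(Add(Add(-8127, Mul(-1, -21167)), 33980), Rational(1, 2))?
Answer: Mul(2, Pow(11755, Rational(1, 2))) ≈ 216.84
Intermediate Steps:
Pow(Add(Add(-8127, Mul(-1, -21167)), 33980), Rational(1, 2)) = Pow(Add(Add(-8127, 21167), 33980), Rational(1, 2)) = Pow(Add(13040, 33980), Rational(1, 2)) = Pow(47020, Rational(1, 2)) = Mul(2, Pow(11755, Rational(1, 2)))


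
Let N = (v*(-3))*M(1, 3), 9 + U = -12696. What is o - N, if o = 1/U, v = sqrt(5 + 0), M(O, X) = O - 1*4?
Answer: -1/12705 - 9*sqrt(5) ≈ -20.125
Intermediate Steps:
U = -12705 (U = -9 - 12696 = -12705)
M(O, X) = -4 + O (M(O, X) = O - 4 = -4 + O)
v = sqrt(5) ≈ 2.2361
o = -1/12705 (o = 1/(-12705) = -1/12705 ≈ -7.8709e-5)
N = 9*sqrt(5) (N = (sqrt(5)*(-3))*(-4 + 1) = -3*sqrt(5)*(-3) = 9*sqrt(5) ≈ 20.125)
o - N = -1/12705 - 9*sqrt(5)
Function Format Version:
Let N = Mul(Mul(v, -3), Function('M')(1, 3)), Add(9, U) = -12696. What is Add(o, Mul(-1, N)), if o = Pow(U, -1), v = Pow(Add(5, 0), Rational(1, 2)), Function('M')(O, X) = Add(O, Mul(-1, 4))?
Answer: Add(Rational(-1, 12705), Mul(-9, Pow(5, Rational(1, 2)))) ≈ -20.125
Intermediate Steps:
U = -12705 (U = Add(-9, -12696) = -12705)
Function('M')(O, X) = Add(-4, O) (Function('M')(O, X) = Add(O, -4) = Add(-4, O))
v = Pow(5, Rational(1, 2)) ≈ 2.2361
o = Rational(-1, 12705) (o = Pow(-12705, -1) = Rational(-1, 12705) ≈ -7.8709e-5)
N = Mul(9, Pow(5, Rational(1, 2))) (N = Mul(Mul(Pow(5, Rational(1, 2)), -3), Add(-4, 1)) = Mul(Mul(-3, Pow(5, Rational(1, 2))), -3) = Mul(9, Pow(5, Rational(1, 2))) ≈ 20.125)
Add(o, Mul(-1, N)) = Add(Rational(-1, 12705), Mul(-1, Mul(9, Pow(5, Rational(1, 2))))) = Add(Rational(-1, 12705), Mul(-9, Pow(5, Rational(1, 2))))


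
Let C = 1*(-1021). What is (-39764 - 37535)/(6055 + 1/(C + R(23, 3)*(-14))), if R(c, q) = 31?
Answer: -112470045/8810024 ≈ -12.766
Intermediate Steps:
C = -1021
(-39764 - 37535)/(6055 + 1/(C + R(23, 3)*(-14))) = (-39764 - 37535)/(6055 + 1/(-1021 + 31*(-14))) = -77299/(6055 + 1/(-1021 - 434)) = -77299/(6055 + 1/(-1455)) = -77299/(6055 - 1/1455) = -77299/8810024/1455 = -77299*1455/8810024 = -112470045/8810024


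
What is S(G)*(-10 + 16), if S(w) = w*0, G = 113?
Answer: 0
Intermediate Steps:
S(w) = 0
S(G)*(-10 + 16) = 0*(-10 + 16) = 0*6 = 0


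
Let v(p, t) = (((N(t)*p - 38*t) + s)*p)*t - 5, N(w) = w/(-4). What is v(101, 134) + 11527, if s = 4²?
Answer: -114479351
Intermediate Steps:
N(w) = -w/4 (N(w) = w*(-¼) = -w/4)
s = 16
v(p, t) = -5 + p*t*(16 - 38*t - p*t/4) (v(p, t) = ((((-t/4)*p - 38*t) + 16)*p)*t - 5 = (((-p*t/4 - 38*t) + 16)*p)*t - 5 = (((-38*t - p*t/4) + 16)*p)*t - 5 = ((16 - 38*t - p*t/4)*p)*t - 5 = (p*(16 - 38*t - p*t/4))*t - 5 = p*t*(16 - 38*t - p*t/4) - 5 = -5 + p*t*(16 - 38*t - p*t/4))
v(101, 134) + 11527 = (-5 - 38*101*134² + 16*101*134 - ¼*101²*134²) + 11527 = (-5 - 38*101*17956 + 216544 - ¼*10201*17956) + 11527 = (-5 - 68915128 + 216544 - 45792289) + 11527 = -114490878 + 11527 = -114479351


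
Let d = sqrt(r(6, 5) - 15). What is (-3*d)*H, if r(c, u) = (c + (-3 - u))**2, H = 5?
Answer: -15*I*sqrt(11) ≈ -49.749*I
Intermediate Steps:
r(c, u) = (-3 + c - u)**2
d = I*sqrt(11) (d = sqrt((3 + 5 - 1*6)**2 - 15) = sqrt((3 + 5 - 6)**2 - 15) = sqrt(2**2 - 15) = sqrt(4 - 15) = sqrt(-11) = I*sqrt(11) ≈ 3.3166*I)
(-3*d)*H = -3*I*sqrt(11)*5 = -15*I*sqrt(11)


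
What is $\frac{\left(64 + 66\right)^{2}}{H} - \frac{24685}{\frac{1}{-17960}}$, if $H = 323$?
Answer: $\frac{143199676700}{323} \approx 4.4334 \cdot 10^{8}$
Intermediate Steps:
$\frac{\left(64 + 66\right)^{2}}{H} - \frac{24685}{\frac{1}{-17960}} = \frac{\left(64 + 66\right)^{2}}{323} - \frac{24685}{\frac{1}{-17960}} = 130^{2} \cdot \frac{1}{323} - \frac{24685}{- \frac{1}{17960}} = 16900 \cdot \frac{1}{323} - -443342600 = \frac{16900}{323} + 443342600 = \frac{143199676700}{323}$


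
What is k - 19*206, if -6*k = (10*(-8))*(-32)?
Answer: -13022/3 ≈ -4340.7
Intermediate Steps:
k = -1280/3 (k = -10*(-8)*(-32)/6 = -(-40)*(-32)/3 = -1/6*2560 = -1280/3 ≈ -426.67)
k - 19*206 = -1280/3 - 19*206 = -1280/3 - 1*3914 = -1280/3 - 3914 = -13022/3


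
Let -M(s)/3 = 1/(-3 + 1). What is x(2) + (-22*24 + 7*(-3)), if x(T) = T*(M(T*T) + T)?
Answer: -542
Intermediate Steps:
M(s) = 3/2 (M(s) = -3/(-3 + 1) = -3/(-2) = -3*(-1/2) = 3/2)
x(T) = T*(3/2 + T)
x(2) + (-22*24 + 7*(-3)) = (1/2)*2*(3 + 2*2) + (-22*24 + 7*(-3)) = (1/2)*2*(3 + 4) + (-528 - 21) = (1/2)*2*7 - 549 = 7 - 549 = -542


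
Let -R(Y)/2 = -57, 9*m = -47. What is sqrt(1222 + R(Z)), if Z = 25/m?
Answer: 2*sqrt(334) ≈ 36.551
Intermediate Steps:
m = -47/9 (m = (1/9)*(-47) = -47/9 ≈ -5.2222)
Z = -225/47 (Z = 25/(-47/9) = 25*(-9/47) = -225/47 ≈ -4.7872)
R(Y) = 114 (R(Y) = -2*(-57) = 114)
sqrt(1222 + R(Z)) = sqrt(1222 + 114) = sqrt(1336) = 2*sqrt(334)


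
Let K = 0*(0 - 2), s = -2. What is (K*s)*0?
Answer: 0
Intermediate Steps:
K = 0 (K = 0*(-2) = 0)
(K*s)*0 = (0*(-2))*0 = 0*0 = 0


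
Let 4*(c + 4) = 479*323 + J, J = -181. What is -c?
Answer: -38630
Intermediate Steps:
c = 38630 (c = -4 + (479*323 - 181)/4 = -4 + (154717 - 181)/4 = -4 + (1/4)*154536 = -4 + 38634 = 38630)
-c = -1*38630 = -38630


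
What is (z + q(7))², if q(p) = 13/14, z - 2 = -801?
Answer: 124835929/196 ≈ 6.3692e+5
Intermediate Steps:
z = -799 (z = 2 - 801 = -799)
q(p) = 13/14 (q(p) = 13*(1/14) = 13/14)
(z + q(7))² = (-799 + 13/14)² = (-11173/14)² = 124835929/196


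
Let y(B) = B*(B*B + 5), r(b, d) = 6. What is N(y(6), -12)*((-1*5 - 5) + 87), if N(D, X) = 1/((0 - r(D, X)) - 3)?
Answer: -77/9 ≈ -8.5556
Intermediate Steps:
y(B) = B*(5 + B**2) (y(B) = B*(B**2 + 5) = B*(5 + B**2))
N(D, X) = -1/9 (N(D, X) = 1/((0 - 1*6) - 3) = 1/((0 - 6) - 3) = 1/(-6 - 3) = 1/(-9) = -1/9)
N(y(6), -12)*((-1*5 - 5) + 87) = -((-1*5 - 5) + 87)/9 = -((-5 - 5) + 87)/9 = -(-10 + 87)/9 = -1/9*77 = -77/9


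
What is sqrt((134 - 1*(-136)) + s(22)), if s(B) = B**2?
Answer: sqrt(754) ≈ 27.459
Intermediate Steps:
sqrt((134 - 1*(-136)) + s(22)) = sqrt((134 - 1*(-136)) + 22**2) = sqrt((134 + 136) + 484) = sqrt(270 + 484) = sqrt(754)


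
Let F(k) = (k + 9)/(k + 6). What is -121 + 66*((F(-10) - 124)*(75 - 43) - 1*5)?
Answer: -261811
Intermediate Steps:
F(k) = (9 + k)/(6 + k)
-121 + 66*((F(-10) - 124)*(75 - 43) - 1*5) = -121 + 66*(((9 - 10)/(6 - 10) - 124)*(75 - 43) - 1*5) = -121 + 66*((-1/(-4) - 124)*32 - 5) = -121 + 66*((-¼*(-1) - 124)*32 - 5) = -121 + 66*((¼ - 124)*32 - 5) = -121 + 66*(-495/4*32 - 5) = -121 + 66*(-3960 - 5) = -121 + 66*(-3965) = -121 - 261690 = -261811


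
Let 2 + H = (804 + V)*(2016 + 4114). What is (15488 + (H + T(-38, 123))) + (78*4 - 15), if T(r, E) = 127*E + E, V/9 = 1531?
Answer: 89425317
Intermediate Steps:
V = 13779 (V = 9*1531 = 13779)
T(r, E) = 128*E
H = 89393788 (H = -2 + (804 + 13779)*(2016 + 4114) = -2 + 14583*6130 = -2 + 89393790 = 89393788)
(15488 + (H + T(-38, 123))) + (78*4 - 15) = (15488 + (89393788 + 128*123)) + (78*4 - 15) = (15488 + (89393788 + 15744)) + (312 - 15) = (15488 + 89409532) + 297 = 89425020 + 297 = 89425317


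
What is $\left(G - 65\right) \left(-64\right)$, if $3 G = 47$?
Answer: $\frac{9472}{3} \approx 3157.3$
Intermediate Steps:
$G = \frac{47}{3}$ ($G = \frac{1}{3} \cdot 47 = \frac{47}{3} \approx 15.667$)
$\left(G - 65\right) \left(-64\right) = \left(\frac{47}{3} - 65\right) \left(-64\right) = \left(- \frac{148}{3}\right) \left(-64\right) = \frac{9472}{3}$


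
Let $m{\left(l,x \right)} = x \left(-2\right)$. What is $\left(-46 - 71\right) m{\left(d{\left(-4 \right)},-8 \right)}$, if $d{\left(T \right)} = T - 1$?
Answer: $-1872$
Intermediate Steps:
$d{\left(T \right)} = -1 + T$
$m{\left(l,x \right)} = - 2 x$
$\left(-46 - 71\right) m{\left(d{\left(-4 \right)},-8 \right)} = \left(-46 - 71\right) \left(\left(-2\right) \left(-8\right)\right) = \left(-117\right) 16 = -1872$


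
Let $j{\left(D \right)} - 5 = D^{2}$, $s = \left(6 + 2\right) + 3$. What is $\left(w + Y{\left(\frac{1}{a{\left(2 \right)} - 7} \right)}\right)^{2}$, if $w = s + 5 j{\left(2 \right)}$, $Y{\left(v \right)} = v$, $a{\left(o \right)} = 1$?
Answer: $\frac{112225}{36} \approx 3117.4$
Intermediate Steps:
$s = 11$ ($s = 8 + 3 = 11$)
$j{\left(D \right)} = 5 + D^{2}$
$w = 56$ ($w = 11 + 5 \left(5 + 2^{2}\right) = 11 + 5 \left(5 + 4\right) = 11 + 5 \cdot 9 = 11 + 45 = 56$)
$\left(w + Y{\left(\frac{1}{a{\left(2 \right)} - 7} \right)}\right)^{2} = \left(56 + \frac{1}{1 - 7}\right)^{2} = \left(56 + \frac{1}{-6}\right)^{2} = \left(56 - \frac{1}{6}\right)^{2} = \left(\frac{335}{6}\right)^{2} = \frac{112225}{36}$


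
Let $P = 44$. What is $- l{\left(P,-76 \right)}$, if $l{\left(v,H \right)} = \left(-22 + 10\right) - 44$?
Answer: $56$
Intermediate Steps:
$l{\left(v,H \right)} = -56$ ($l{\left(v,H \right)} = -12 - 44 = -56$)
$- l{\left(P,-76 \right)} = \left(-1\right) \left(-56\right) = 56$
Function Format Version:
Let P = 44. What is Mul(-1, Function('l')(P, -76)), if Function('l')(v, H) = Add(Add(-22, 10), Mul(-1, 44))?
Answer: 56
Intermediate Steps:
Function('l')(v, H) = -56 (Function('l')(v, H) = Add(-12, -44) = -56)
Mul(-1, Function('l')(P, -76)) = Mul(-1, -56) = 56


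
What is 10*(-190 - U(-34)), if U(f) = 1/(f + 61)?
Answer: -51310/27 ≈ -1900.4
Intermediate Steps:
U(f) = 1/(61 + f)
10*(-190 - U(-34)) = 10*(-190 - 1/(61 - 34)) = 10*(-190 - 1/27) = 10*(-5131/27) = -51310/27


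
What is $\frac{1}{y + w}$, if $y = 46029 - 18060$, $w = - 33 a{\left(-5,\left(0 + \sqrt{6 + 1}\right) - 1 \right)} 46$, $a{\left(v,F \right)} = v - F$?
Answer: $\frac{1621}{54412353} - \frac{506 \sqrt{7}}{380886471} \approx 2.6276 \cdot 10^{-5}$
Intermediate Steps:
$w = 6072 + 1518 \sqrt{7}$ ($w = - 33 \left(-5 - \left(\left(0 + \sqrt{6 + 1}\right) - 1\right)\right) 46 = - 33 \left(-5 - \left(\left(0 + \sqrt{7}\right) - 1\right)\right) 46 = - 33 \left(-5 - \left(\sqrt{7} - 1\right)\right) 46 = - 33 \left(-5 - \left(-1 + \sqrt{7}\right)\right) 46 = - 33 \left(-5 + \left(1 - \sqrt{7}\right)\right) 46 = - 33 \left(-4 - \sqrt{7}\right) 46 = \left(132 + 33 \sqrt{7}\right) 46 = 6072 + 1518 \sqrt{7} \approx 10088.0$)
$y = 27969$ ($y = 46029 - 18060 = 27969$)
$\frac{1}{y + w} = \frac{1}{27969 + \left(6072 + 1518 \sqrt{7}\right)} = \frac{1}{34041 + 1518 \sqrt{7}}$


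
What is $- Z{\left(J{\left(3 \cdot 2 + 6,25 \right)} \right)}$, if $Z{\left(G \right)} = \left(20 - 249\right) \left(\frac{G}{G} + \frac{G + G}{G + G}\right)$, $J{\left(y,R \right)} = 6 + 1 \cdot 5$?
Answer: $458$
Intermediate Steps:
$J{\left(y,R \right)} = 11$ ($J{\left(y,R \right)} = 6 + 5 = 11$)
$Z{\left(G \right)} = -458$ ($Z{\left(G \right)} = - 229 \left(1 + \frac{2 G}{2 G}\right) = - 229 \left(1 + 2 G \frac{1}{2 G}\right) = - 229 \left(1 + 1\right) = \left(-229\right) 2 = -458$)
$- Z{\left(J{\left(3 \cdot 2 + 6,25 \right)} \right)} = \left(-1\right) \left(-458\right) = 458$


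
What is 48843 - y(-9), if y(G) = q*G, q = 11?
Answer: 48942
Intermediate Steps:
y(G) = 11*G
48843 - y(-9) = 48843 - 11*(-9) = 48843 - 1*(-99) = 48843 + 99 = 48942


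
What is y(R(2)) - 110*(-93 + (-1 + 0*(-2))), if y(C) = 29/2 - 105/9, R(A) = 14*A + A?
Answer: 62057/6 ≈ 10343.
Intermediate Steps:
R(A) = 15*A
y(C) = 17/6 (y(C) = 29*(½) - 105*⅑ = 29/2 - 35/3 = 17/6)
y(R(2)) - 110*(-93 + (-1 + 0*(-2))) = 17/6 - 110*(-93 + (-1 + 0*(-2))) = 17/6 - 110*(-93 + (-1 + 0)) = 17/6 - 110*(-93 - 1) = 17/6 - 110*(-94) = 17/6 + 10340 = 62057/6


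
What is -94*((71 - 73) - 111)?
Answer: 10622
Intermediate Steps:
-94*((71 - 73) - 111) = -94*(-2 - 111) = -94*(-113) = 10622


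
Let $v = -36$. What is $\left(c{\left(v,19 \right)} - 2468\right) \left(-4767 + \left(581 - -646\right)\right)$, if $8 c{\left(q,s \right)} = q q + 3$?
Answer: $\frac{16323825}{2} \approx 8.1619 \cdot 10^{6}$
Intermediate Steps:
$c{\left(q,s \right)} = \frac{3}{8} + \frac{q^{2}}{8}$ ($c{\left(q,s \right)} = \frac{q q + 3}{8} = \frac{q^{2} + 3}{8} = \frac{3 + q^{2}}{8} = \frac{3}{8} + \frac{q^{2}}{8}$)
$\left(c{\left(v,19 \right)} - 2468\right) \left(-4767 + \left(581 - -646\right)\right) = \left(\left(\frac{3}{8} + \frac{\left(-36\right)^{2}}{8}\right) - 2468\right) \left(-4767 + \left(581 - -646\right)\right) = \left(\left(\frac{3}{8} + \frac{1}{8} \cdot 1296\right) - 2468\right) \left(-4767 + \left(581 + 646\right)\right) = \left(\left(\frac{3}{8} + 162\right) - 2468\right) \left(-4767 + 1227\right) = \left(\frac{1299}{8} - 2468\right) \left(-3540\right) = \left(- \frac{18445}{8}\right) \left(-3540\right) = \frac{16323825}{2}$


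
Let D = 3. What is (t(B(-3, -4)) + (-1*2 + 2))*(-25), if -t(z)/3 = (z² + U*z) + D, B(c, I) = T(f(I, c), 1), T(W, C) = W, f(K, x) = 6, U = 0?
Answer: 2925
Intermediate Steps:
B(c, I) = 6
t(z) = -9 - 3*z² (t(z) = -3*((z² + 0*z) + 3) = -3*((z² + 0) + 3) = -3*(z² + 3) = -3*(3 + z²) = -9 - 3*z²)
(t(B(-3, -4)) + (-1*2 + 2))*(-25) = ((-9 - 3*6²) + (-1*2 + 2))*(-25) = ((-9 - 3*36) + (-2 + 2))*(-25) = ((-9 - 108) + 0)*(-25) = (-117 + 0)*(-25) = -117*(-25) = 2925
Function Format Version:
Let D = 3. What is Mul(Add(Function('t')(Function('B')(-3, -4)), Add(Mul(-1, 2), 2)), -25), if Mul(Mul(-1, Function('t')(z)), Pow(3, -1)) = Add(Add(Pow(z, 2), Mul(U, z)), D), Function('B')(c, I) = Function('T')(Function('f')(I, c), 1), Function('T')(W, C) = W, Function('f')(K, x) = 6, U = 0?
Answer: 2925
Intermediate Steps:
Function('B')(c, I) = 6
Function('t')(z) = Add(-9, Mul(-3, Pow(z, 2))) (Function('t')(z) = Mul(-3, Add(Add(Pow(z, 2), Mul(0, z)), 3)) = Mul(-3, Add(Add(Pow(z, 2), 0), 3)) = Mul(-3, Add(Pow(z, 2), 3)) = Mul(-3, Add(3, Pow(z, 2))) = Add(-9, Mul(-3, Pow(z, 2))))
Mul(Add(Function('t')(Function('B')(-3, -4)), Add(Mul(-1, 2), 2)), -25) = Mul(Add(Add(-9, Mul(-3, Pow(6, 2))), Add(Mul(-1, 2), 2)), -25) = Mul(Add(Add(-9, Mul(-3, 36)), Add(-2, 2)), -25) = Mul(Add(Add(-9, -108), 0), -25) = Mul(Add(-117, 0), -25) = Mul(-117, -25) = 2925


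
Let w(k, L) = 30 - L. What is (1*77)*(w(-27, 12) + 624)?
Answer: 49434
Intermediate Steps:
(1*77)*(w(-27, 12) + 624) = (1*77)*((30 - 1*12) + 624) = 77*((30 - 12) + 624) = 77*(18 + 624) = 77*642 = 49434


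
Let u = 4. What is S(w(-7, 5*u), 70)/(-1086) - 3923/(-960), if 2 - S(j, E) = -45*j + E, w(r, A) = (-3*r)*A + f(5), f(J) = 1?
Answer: -2310257/173760 ≈ -13.296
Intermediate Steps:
w(r, A) = 1 - 3*A*r (w(r, A) = (-3*r)*A + 1 = -3*A*r + 1 = 1 - 3*A*r)
S(j, E) = 2 - E + 45*j (S(j, E) = 2 - (-45*j + E) = 2 - (E - 45*j) = 2 + (-E + 45*j) = 2 - E + 45*j)
S(w(-7, 5*u), 70)/(-1086) - 3923/(-960) = (2 - 1*70 + 45*(1 - 3*5*4*(-7)))/(-1086) - 3923/(-960) = (2 - 70 + 45*(1 - 3*20*(-7)))*(-1/1086) - 3923*(-1/960) = (2 - 70 + 45*(1 + 420))*(-1/1086) + 3923/960 = (2 - 70 + 45*421)*(-1/1086) + 3923/960 = (2 - 70 + 18945)*(-1/1086) + 3923/960 = 18877*(-1/1086) + 3923/960 = -18877/1086 + 3923/960 = -2310257/173760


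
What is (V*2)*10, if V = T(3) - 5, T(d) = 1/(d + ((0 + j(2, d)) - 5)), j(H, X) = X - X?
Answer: -110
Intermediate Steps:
j(H, X) = 0
T(d) = 1/(-5 + d) (T(d) = 1/(d + ((0 + 0) - 5)) = 1/(d + (0 - 5)) = 1/(d - 5) = 1/(-5 + d))
V = -11/2 (V = 1/(-5 + 3) - 5 = 1/(-2) - 5 = -½ - 5 = -11/2 ≈ -5.5000)
(V*2)*10 = -11/2*2*10 = -11*10 = -110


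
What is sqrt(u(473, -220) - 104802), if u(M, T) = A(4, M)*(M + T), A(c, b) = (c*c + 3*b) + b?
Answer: sqrt(377922) ≈ 614.75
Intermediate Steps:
A(c, b) = c**2 + 4*b (A(c, b) = (c**2 + 3*b) + b = c**2 + 4*b)
u(M, T) = (16 + 4*M)*(M + T) (u(M, T) = (4**2 + 4*M)*(M + T) = (16 + 4*M)*(M + T))
sqrt(u(473, -220) - 104802) = sqrt(4*(4 + 473)*(473 - 220) - 104802) = sqrt(4*477*253 - 104802) = sqrt(482724 - 104802) = sqrt(377922)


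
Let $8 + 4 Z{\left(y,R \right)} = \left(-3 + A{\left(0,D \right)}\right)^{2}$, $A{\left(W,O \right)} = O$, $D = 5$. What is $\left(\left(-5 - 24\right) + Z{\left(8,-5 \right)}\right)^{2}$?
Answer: $900$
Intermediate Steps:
$Z{\left(y,R \right)} = -1$ ($Z{\left(y,R \right)} = -2 + \frac{\left(-3 + 5\right)^{2}}{4} = -2 + \frac{2^{2}}{4} = -2 + \frac{1}{4} \cdot 4 = -2 + 1 = -1$)
$\left(\left(-5 - 24\right) + Z{\left(8,-5 \right)}\right)^{2} = \left(\left(-5 - 24\right) - 1\right)^{2} = \left(-29 - 1\right)^{2} = \left(-30\right)^{2} = 900$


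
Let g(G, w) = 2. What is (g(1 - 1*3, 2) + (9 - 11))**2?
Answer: 0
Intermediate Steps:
(g(1 - 1*3, 2) + (9 - 11))**2 = (2 + (9 - 11))**2 = (2 - 2)**2 = 0**2 = 0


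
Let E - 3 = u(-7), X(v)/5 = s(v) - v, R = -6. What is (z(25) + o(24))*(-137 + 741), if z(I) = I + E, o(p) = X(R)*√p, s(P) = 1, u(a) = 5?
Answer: 19932 + 42280*√6 ≈ 1.2350e+5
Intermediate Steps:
X(v) = 5 - 5*v (X(v) = 5*(1 - v) = 5 - 5*v)
E = 8 (E = 3 + 5 = 8)
o(p) = 35*√p (o(p) = (5 - 5*(-6))*√p = (5 + 30)*√p = 35*√p)
z(I) = 8 + I (z(I) = I + 8 = 8 + I)
(z(25) + o(24))*(-137 + 741) = ((8 + 25) + 35*√24)*(-137 + 741) = (33 + 35*(2*√6))*604 = (33 + 70*√6)*604 = 19932 + 42280*√6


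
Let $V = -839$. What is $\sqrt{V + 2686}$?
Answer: $\sqrt{1847} \approx 42.977$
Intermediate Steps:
$\sqrt{V + 2686} = \sqrt{-839 + 2686} = \sqrt{1847}$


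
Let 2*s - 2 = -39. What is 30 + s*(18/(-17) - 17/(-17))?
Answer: 1057/34 ≈ 31.088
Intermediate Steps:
s = -37/2 (s = 1 + (1/2)*(-39) = 1 - 39/2 = -37/2 ≈ -18.500)
30 + s*(18/(-17) - 17/(-17)) = 30 - 37*(18/(-17) - 17/(-17))/2 = 30 - 37*(18*(-1/17) - 17*(-1/17))/2 = 30 - 37*(-18/17 + 1)/2 = 30 - 37/2*(-1/17) = 30 + 37/34 = 1057/34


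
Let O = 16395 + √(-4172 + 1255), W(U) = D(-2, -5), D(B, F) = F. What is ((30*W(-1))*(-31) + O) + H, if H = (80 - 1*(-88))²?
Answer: 49269 + I*√2917 ≈ 49269.0 + 54.009*I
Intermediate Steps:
W(U) = -5
H = 28224 (H = (80 + 88)² = 168² = 28224)
O = 16395 + I*√2917 (O = 16395 + √(-2917) = 16395 + I*√2917 ≈ 16395.0 + 54.009*I)
((30*W(-1))*(-31) + O) + H = ((30*(-5))*(-31) + (16395 + I*√2917)) + 28224 = (-150*(-31) + (16395 + I*√2917)) + 28224 = (4650 + (16395 + I*√2917)) + 28224 = (21045 + I*√2917) + 28224 = 49269 + I*√2917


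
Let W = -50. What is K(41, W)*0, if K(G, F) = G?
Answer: 0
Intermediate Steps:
K(41, W)*0 = 41*0 = 0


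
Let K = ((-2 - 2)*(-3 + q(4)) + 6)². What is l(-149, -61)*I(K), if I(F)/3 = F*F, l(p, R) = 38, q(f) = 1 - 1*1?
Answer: 11967264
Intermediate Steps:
q(f) = 0 (q(f) = 1 - 1 = 0)
K = 324 (K = ((-2 - 2)*(-3 + 0) + 6)² = (-4*(-3) + 6)² = (12 + 6)² = 18² = 324)
I(F) = 3*F² (I(F) = 3*(F*F) = 3*F²)
l(-149, -61)*I(K) = 38*(3*324²) = 38*(3*104976) = 38*314928 = 11967264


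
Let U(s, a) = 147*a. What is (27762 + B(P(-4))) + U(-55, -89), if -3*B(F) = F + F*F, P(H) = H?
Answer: 14675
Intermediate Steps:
B(F) = -F/3 - F²/3 (B(F) = -(F + F*F)/3 = -(F + F²)/3 = -F/3 - F²/3)
(27762 + B(P(-4))) + U(-55, -89) = (27762 - ⅓*(-4)*(1 - 4)) + 147*(-89) = (27762 - ⅓*(-4)*(-3)) - 13083 = (27762 - 4) - 13083 = 27758 - 13083 = 14675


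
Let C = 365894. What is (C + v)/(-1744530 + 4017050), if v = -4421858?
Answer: -1013991/568130 ≈ -1.7848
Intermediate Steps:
(C + v)/(-1744530 + 4017050) = (365894 - 4421858)/(-1744530 + 4017050) = -4055964/2272520 = -4055964*1/2272520 = -1013991/568130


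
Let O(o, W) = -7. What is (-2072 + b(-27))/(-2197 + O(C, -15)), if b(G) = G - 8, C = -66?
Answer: 2107/2204 ≈ 0.95599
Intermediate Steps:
b(G) = -8 + G
(-2072 + b(-27))/(-2197 + O(C, -15)) = (-2072 + (-8 - 27))/(-2197 - 7) = (-2072 - 35)/(-2204) = -2107*(-1/2204) = 2107/2204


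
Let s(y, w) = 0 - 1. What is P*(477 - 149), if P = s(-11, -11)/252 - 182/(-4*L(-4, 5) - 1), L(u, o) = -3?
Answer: -3761750/693 ≈ -5428.2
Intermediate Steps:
s(y, w) = -1
P = -45875/2772 (P = -1/252 - 182/(-4*(-3) - 1) = -1*1/252 - 182/(12 - 1) = -1/252 - 182/11 = -45875/2772 ≈ -16.549)
P*(477 - 149) = -45875*(477 - 149)/2772 = -45875/2772*328 = -3761750/693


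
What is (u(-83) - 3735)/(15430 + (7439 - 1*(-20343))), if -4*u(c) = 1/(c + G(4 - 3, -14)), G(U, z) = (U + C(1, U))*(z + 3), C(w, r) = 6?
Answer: -2390399/27655680 ≈ -0.086434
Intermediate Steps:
G(U, z) = (3 + z)*(6 + U) (G(U, z) = (U + 6)*(z + 3) = (6 + U)*(3 + z) = (3 + z)*(6 + U))
u(c) = -1/(4*(-77 + c)) (u(c) = -1/(4*(c + (18 + 3*(4 - 3) + 6*(-14) + (4 - 3)*(-14)))) = -1/(4*(c + (18 + 3*1 - 84 + 1*(-14)))) = -1/(4*(c + (18 + 3 - 84 - 14))) = -1/(4*(c - 77)) = -1/(4*(-77 + c)))
(u(-83) - 3735)/(15430 + (7439 - 1*(-20343))) = (-1/(-308 + 4*(-83)) - 3735)/(15430 + (7439 - 1*(-20343))) = (-1/(-308 - 332) - 3735)/(15430 + (7439 + 20343)) = (-1/(-640) - 3735)/(15430 + 27782) = (-1*(-1/640) - 3735)/43212 = (1/640 - 3735)*(1/43212) = -2390399/640*1/43212 = -2390399/27655680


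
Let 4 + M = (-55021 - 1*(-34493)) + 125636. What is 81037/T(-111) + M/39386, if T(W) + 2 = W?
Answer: -1589923265/2225309 ≈ -714.47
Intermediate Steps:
T(W) = -2 + W
M = 105104 (M = -4 + ((-55021 - 1*(-34493)) + 125636) = -4 + ((-55021 + 34493) + 125636) = -4 + (-20528 + 125636) = -4 + 105108 = 105104)
81037/T(-111) + M/39386 = 81037/(-2 - 111) + 105104/39386 = 81037/(-113) + 105104*(1/39386) = 81037*(-1/113) + 52552/19693 = -81037/113 + 52552/19693 = -1589923265/2225309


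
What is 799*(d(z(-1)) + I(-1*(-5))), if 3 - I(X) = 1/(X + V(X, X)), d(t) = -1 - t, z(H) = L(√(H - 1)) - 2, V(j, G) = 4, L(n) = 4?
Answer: -799/9 ≈ -88.778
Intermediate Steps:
z(H) = 2 (z(H) = 4 - 2 = 2)
I(X) = 3 - 1/(4 + X) (I(X) = 3 - 1/(X + 4) = 3 - 1/(4 + X))
799*(d(z(-1)) + I(-1*(-5))) = 799*((-1 - 1*2) + (11 + 3*(-1*(-5)))/(4 - 1*(-5))) = 799*((-1 - 2) + (11 + 3*5)/(4 + 5)) = 799*(-3 + (11 + 15)/9) = 799*(-3 + (⅑)*26) = 799*(-3 + 26/9) = 799*(-⅑) = -799/9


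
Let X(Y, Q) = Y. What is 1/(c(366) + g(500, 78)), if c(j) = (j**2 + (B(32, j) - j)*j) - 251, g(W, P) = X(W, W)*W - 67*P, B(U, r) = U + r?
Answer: 1/390191 ≈ 2.5628e-6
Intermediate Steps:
g(W, P) = W**2 - 67*P (g(W, P) = W*W - 67*P = W**2 - 67*P)
c(j) = -251 + j**2 + 32*j (c(j) = (j**2 + ((32 + j) - j)*j) - 251 = (j**2 + 32*j) - 251 = -251 + j**2 + 32*j)
1/(c(366) + g(500, 78)) = 1/((-251 + 366*(32 + 366)) + (500**2 - 67*78)) = 1/((-251 + 366*398) + (250000 - 5226)) = 1/((-251 + 145668) + 244774) = 1/(145417 + 244774) = 1/390191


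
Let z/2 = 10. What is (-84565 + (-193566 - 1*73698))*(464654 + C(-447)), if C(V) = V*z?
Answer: -160333400906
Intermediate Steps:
z = 20 (z = 2*10 = 20)
C(V) = 20*V (C(V) = V*20 = 20*V)
(-84565 + (-193566 - 1*73698))*(464654 + C(-447)) = (-84565 + (-193566 - 1*73698))*(464654 + 20*(-447)) = (-84565 + (-193566 - 73698))*(464654 - 8940) = (-84565 - 267264)*455714 = -351829*455714 = -160333400906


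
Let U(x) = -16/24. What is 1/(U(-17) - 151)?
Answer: -3/455 ≈ -0.0065934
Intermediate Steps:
U(x) = -⅔ (U(x) = -16*1/24 = -⅔)
1/(U(-17) - 151) = 1/(-⅔ - 151) = 1/(-455/3) = -3/455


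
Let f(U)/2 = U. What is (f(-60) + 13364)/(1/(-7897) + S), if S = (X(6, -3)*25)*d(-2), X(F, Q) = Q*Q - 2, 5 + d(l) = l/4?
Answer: -209175736/15201727 ≈ -13.760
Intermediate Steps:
d(l) = -5 + l/4
X(F, Q) = -2 + Q² (X(F, Q) = Q² - 2 = -2 + Q²)
f(U) = 2*U
S = -1925/2 (S = ((-2 + (-3)²)*25)*(-5 + (¼)*(-2)) = ((-2 + 9)*25)*(-5 - ½) = (7*25)*(-11/2) = 175*(-11/2) = -1925/2 ≈ -962.50)
(f(-60) + 13364)/(1/(-7897) + S) = (2*(-60) + 13364)/(1/(-7897) - 1925/2) = (-120 + 13364)/(-1/7897 - 1925/2) = 13244/(-15201727/15794) = 13244*(-15794/15201727) = -209175736/15201727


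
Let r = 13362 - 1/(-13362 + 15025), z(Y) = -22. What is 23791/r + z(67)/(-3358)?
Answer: 66673114062/37309067395 ≈ 1.7870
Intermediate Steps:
r = 22221005/1663 (r = 13362 - 1/1663 = 22221005/1663 ≈ 13362.)
23791/r + z(67)/(-3358) = 23791/(22221005/1663) - 22/(-3358) = 23791*(1663/22221005) - 22*(-1/3358) = 39564433/22221005 + 11/1679 = 66673114062/37309067395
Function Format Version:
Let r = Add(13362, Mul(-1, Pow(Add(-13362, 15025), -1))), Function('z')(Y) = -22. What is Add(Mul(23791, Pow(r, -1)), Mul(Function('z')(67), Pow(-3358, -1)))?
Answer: Rational(66673114062, 37309067395) ≈ 1.7870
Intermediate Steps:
r = Rational(22221005, 1663) (r = Add(13362, Mul(-1, Pow(1663, -1))) = Add(13362, Mul(-1, Rational(1, 1663))) = Add(13362, Rational(-1, 1663)) = Rational(22221005, 1663) ≈ 13362.)
Add(Mul(23791, Pow(r, -1)), Mul(Function('z')(67), Pow(-3358, -1))) = Add(Mul(23791, Pow(Rational(22221005, 1663), -1)), Mul(-22, Pow(-3358, -1))) = Add(Mul(23791, Rational(1663, 22221005)), Mul(-22, Rational(-1, 3358))) = Add(Rational(39564433, 22221005), Rational(11, 1679)) = Rational(66673114062, 37309067395)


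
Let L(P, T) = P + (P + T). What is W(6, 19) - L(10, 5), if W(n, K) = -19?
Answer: -44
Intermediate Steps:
L(P, T) = T + 2*P
W(6, 19) - L(10, 5) = -19 - (5 + 2*10) = -19 - (5 + 20) = -19 - 1*25 = -19 - 25 = -44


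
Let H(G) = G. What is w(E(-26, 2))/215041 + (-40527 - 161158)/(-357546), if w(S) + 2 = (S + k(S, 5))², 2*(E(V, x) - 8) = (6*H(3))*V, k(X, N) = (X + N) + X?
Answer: 205312781227/76887049386 ≈ 2.6703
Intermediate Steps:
k(X, N) = N + 2*X (k(X, N) = (N + X) + X = N + 2*X)
E(V, x) = 8 + 9*V (E(V, x) = 8 + ((6*3)*V)/2 = 8 + (18*V)/2 = 8 + 9*V)
w(S) = -2 + (5 + 3*S)² (w(S) = -2 + (S + (5 + 2*S))² = -2 + (5 + 3*S)²)
w(E(-26, 2))/215041 + (-40527 - 161158)/(-357546) = (-2 + (5 + 3*(8 + 9*(-26)))²)/215041 + (-40527 - 161158)/(-357546) = (-2 + (5 + 3*(8 - 234))²)*(1/215041) - 201685*(-1/357546) = (-2 + (5 + 3*(-226))²)*(1/215041) + 201685/357546 = (-2 + (5 - 678)²)*(1/215041) + 201685/357546 = (-2 + (-673)²)*(1/215041) + 201685/357546 = (-2 + 452929)*(1/215041) + 201685/357546 = 452927*(1/215041) + 201685/357546 = 452927/215041 + 201685/357546 = 205312781227/76887049386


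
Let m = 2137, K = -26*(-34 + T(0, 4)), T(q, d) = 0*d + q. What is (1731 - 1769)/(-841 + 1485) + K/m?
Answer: 244045/688114 ≈ 0.35466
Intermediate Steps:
T(q, d) = q (T(q, d) = 0 + q = q)
K = 884 (K = -26*(-34 + 0) = -26*(-34) = 884)
(1731 - 1769)/(-841 + 1485) + K/m = (1731 - 1769)/(-841 + 1485) + 884/2137 = -38/644 + 884*(1/2137) = -38*1/644 + 884/2137 = -19/322 + 884/2137 = 244045/688114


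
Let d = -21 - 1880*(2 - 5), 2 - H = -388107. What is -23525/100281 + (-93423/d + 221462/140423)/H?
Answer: -2401768525351241852/10236427017599005491 ≈ -0.23463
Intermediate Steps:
H = 388109 (H = 2 - 1*(-388107) = 2 + 388107 = 388109)
d = 5619 (d = -21 - 1880*(-3) = -21 - 235*(-24) = -21 + 5640 = 5619)
-23525/100281 + (-93423/d + 221462/140423)/H = -23525/100281 + (-93423/5619 + 221462/140423)/388109 = -23525*1/100281 + (-93423*1/5619 + 221462*(1/140423))*(1/388109) = -23525/100281 + (-31141/1873 + 221462/140423)*(1/388109) = -23525/100281 - 3958114317/263012279*1/388109 = -23525/100281 - 3958114317/102077432590411 = -2401768525351241852/10236427017599005491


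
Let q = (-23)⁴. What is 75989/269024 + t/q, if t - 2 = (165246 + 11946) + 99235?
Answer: 95630873045/75283945184 ≈ 1.2703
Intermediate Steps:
q = 279841
t = 276429 (t = 2 + ((165246 + 11946) + 99235) = 2 + (177192 + 99235) = 2 + 276427 = 276429)
75989/269024 + t/q = 75989/269024 + 276429/279841 = 95630873045/75283945184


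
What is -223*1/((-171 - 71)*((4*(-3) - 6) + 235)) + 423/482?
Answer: 5580227/6327937 ≈ 0.88184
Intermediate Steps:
-223*1/((-171 - 71)*((4*(-3) - 6) + 235)) + 423/482 = -223*(-1/(242*((-12 - 6) + 235))) + 423*(1/482) = -223*(-1/(242*(-18 + 235))) + 423/482 = -223/((-242*217)) + 423/482 = -223/(-52514) + 423/482 = -223*(-1/52514) + 423/482 = 223/52514 + 423/482 = 5580227/6327937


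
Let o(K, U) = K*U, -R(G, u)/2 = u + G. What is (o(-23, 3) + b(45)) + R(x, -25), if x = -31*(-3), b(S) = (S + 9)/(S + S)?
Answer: -1022/5 ≈ -204.40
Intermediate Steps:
b(S) = (9 + S)/(2*S) (b(S) = (9 + S)/((2*S)) = (9 + S)*(1/(2*S)) = (9 + S)/(2*S))
x = 93
R(G, u) = -2*G - 2*u (R(G, u) = -2*(u + G) = -2*(G + u) = -2*G - 2*u)
(o(-23, 3) + b(45)) + R(x, -25) = (-23*3 + (1/2)*(9 + 45)/45) + (-2*93 - 2*(-25)) = (-69 + (1/2)*(1/45)*54) + (-186 + 50) = (-69 + 3/5) - 136 = -342/5 - 136 = -1022/5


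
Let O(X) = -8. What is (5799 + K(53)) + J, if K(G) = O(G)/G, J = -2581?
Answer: 170546/53 ≈ 3217.8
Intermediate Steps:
K(G) = -8/G
(5799 + K(53)) + J = (5799 - 8/53) - 2581 = 307339/53 - 2581 = 170546/53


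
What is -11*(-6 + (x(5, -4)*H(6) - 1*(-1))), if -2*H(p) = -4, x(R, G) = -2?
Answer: 99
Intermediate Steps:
H(p) = 2 (H(p) = -1/2*(-4) = 2)
-11*(-6 + (x(5, -4)*H(6) - 1*(-1))) = -11*(-6 + (-2*2 - 1*(-1))) = -11*(-6 + (-4 + 1)) = -11*(-6 - 3) = -11*(-9) = 99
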